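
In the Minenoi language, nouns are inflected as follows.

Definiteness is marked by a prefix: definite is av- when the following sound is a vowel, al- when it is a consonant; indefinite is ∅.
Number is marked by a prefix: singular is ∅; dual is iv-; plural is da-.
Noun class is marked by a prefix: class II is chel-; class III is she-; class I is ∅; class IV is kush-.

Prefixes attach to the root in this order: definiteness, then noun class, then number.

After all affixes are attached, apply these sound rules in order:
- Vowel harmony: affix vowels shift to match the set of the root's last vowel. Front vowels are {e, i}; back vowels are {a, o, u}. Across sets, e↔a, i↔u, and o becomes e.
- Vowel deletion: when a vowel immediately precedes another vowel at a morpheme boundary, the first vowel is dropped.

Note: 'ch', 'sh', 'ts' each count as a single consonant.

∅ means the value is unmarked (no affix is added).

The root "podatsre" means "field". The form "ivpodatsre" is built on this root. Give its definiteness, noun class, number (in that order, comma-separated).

indefinite, class I, dual

Segment: iv-podatsre.
definiteness: ∅ → indefinite.
noun class: ∅ → class I.
number: iv- → dual.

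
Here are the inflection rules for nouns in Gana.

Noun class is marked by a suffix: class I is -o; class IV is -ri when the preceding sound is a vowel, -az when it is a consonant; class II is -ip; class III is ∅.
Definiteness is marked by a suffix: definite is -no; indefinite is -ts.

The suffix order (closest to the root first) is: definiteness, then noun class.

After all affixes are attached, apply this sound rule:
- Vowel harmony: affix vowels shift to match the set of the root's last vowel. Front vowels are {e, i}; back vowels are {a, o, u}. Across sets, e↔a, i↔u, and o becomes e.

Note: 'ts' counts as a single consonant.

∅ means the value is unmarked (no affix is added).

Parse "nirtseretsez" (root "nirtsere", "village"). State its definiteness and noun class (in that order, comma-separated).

Segment: nirtsere-ts-az.
definiteness: -ts → indefinite.
noun class: -ri/az → class IV.

indefinite, class IV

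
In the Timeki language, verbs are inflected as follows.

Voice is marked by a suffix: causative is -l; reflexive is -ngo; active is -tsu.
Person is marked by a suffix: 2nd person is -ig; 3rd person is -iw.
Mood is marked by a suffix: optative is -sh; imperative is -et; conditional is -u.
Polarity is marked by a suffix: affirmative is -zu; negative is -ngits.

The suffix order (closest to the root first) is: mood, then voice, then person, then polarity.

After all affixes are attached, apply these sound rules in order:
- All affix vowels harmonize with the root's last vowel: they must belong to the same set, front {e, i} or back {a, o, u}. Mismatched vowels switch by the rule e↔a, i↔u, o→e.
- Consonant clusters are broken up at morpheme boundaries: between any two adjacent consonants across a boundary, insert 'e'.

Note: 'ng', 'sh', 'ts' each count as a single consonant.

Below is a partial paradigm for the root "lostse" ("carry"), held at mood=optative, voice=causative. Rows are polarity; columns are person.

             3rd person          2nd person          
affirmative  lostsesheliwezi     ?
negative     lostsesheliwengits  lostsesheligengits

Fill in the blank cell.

Attach mood optative -sh → lostsesh.
Attach voice causative -l → lostseshl.
Attach person 2nd person -ig → lostseshlig.
Attach polarity affirmative -zu → lostseshligzu.
Apply vowel harmony: lostseshligzu → lostseshligzi.
Apply epenthesis: lostseshligzi → lostsesheligezi.

lostsesheligezi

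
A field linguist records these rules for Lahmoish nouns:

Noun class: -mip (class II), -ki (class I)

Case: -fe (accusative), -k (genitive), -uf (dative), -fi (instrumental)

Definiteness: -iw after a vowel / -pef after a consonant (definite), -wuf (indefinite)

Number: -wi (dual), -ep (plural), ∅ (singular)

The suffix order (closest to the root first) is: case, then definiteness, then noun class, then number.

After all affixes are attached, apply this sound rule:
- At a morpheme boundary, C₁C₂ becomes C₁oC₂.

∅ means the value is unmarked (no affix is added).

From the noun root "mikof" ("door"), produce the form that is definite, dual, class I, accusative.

mikofofeiwokiwi

Attach case accusative -fe → mikoffe.
Attach definiteness definite -iw (after vowel 'e') → mikoffeiw.
Attach noun class class I -ki → mikoffeiwki.
Attach number dual -wi → mikoffeiwkiwi.
Apply epenthesis: mikoffeiwkiwi → mikofofeiwokiwi.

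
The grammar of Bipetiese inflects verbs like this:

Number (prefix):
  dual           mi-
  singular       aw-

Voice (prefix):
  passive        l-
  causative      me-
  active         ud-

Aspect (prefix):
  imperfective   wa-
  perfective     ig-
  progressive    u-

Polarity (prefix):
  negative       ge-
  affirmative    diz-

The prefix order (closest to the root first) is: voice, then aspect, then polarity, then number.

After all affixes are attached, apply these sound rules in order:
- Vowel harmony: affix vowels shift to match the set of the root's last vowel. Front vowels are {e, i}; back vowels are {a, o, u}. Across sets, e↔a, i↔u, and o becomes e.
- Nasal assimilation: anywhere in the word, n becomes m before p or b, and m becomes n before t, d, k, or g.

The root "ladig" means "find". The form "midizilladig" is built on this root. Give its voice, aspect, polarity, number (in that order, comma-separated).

passive, progressive, affirmative, dual

Segment: mi-diz-u-l-ladig.
voice: l- → passive.
aspect: u- → progressive.
polarity: diz- → affirmative.
number: mi- → dual.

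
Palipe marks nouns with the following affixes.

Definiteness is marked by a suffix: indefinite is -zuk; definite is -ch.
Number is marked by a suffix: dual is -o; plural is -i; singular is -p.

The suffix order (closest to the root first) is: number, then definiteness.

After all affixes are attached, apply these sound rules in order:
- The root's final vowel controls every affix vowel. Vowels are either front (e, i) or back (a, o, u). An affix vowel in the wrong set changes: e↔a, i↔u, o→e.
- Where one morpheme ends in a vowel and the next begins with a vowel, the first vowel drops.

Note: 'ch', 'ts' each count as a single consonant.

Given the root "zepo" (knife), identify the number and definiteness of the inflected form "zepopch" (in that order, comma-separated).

singular, definite

Segment: zepo-p-ch.
number: -p → singular.
definiteness: -ch → definite.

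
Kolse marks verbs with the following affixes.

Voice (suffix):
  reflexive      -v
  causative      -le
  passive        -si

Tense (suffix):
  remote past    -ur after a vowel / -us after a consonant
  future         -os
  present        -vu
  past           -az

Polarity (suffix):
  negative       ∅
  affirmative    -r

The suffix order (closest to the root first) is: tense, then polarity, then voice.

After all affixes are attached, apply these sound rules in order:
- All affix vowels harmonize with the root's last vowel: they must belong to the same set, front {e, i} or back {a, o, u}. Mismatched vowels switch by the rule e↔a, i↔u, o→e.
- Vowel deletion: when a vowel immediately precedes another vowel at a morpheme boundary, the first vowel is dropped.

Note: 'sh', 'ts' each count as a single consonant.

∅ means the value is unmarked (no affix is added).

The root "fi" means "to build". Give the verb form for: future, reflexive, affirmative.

Attach tense future -os → fios.
Attach polarity affirmative -r → fiosr.
Attach voice reflexive -v → fiosrv.
Apply vowel harmony: fiosrv → fiesrv.
Apply vowel deletion: fiesrv → fesrv.

fesrv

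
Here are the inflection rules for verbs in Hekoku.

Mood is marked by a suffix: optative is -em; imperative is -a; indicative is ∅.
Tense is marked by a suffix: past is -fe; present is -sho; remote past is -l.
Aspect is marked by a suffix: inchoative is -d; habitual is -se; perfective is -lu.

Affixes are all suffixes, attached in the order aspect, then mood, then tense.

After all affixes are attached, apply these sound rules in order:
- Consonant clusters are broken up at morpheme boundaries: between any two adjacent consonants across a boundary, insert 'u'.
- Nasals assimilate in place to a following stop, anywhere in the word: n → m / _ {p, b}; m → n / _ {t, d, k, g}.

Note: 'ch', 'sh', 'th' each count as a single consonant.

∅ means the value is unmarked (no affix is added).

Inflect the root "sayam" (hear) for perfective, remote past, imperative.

Attach aspect perfective -lu → sayamlu.
Attach mood imperative -a → sayamlua.
Attach tense remote past -l → sayamlual.
Apply epenthesis: sayamlual → sayamulual.
Nasal assimilation: no change.

sayamulual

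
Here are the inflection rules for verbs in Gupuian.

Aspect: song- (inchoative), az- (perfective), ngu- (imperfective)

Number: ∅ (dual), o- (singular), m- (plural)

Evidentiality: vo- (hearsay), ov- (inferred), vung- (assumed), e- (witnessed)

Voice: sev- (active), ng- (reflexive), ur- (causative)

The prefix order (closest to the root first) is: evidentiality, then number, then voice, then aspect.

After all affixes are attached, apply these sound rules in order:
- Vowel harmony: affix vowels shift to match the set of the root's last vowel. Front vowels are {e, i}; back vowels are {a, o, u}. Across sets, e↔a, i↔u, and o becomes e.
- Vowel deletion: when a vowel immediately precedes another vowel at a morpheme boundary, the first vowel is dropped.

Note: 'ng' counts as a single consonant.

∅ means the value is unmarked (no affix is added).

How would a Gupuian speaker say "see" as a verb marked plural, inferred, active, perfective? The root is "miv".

Attach evidentiality inferred ov- → ovmiv.
Attach number plural m- → movmiv.
Attach voice active sev- → sevmovmiv.
Attach aspect perfective az- → azsevmovmiv.
Apply vowel harmony: azsevmovmiv → ezsevmevmiv.
Vowel deletion: no change.

ezsevmevmiv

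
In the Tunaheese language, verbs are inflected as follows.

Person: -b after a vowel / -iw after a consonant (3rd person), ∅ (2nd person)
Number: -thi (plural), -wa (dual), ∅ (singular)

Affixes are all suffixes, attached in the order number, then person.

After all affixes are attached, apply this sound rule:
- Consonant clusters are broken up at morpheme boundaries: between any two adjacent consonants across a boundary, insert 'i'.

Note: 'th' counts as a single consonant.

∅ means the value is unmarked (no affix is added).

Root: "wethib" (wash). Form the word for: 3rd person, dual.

Attach number dual -wa → wethibwa.
Attach person 3rd person -b (after vowel 'a') → wethibwab.
Apply epenthesis: wethibwab → wethibiwab.

wethibiwab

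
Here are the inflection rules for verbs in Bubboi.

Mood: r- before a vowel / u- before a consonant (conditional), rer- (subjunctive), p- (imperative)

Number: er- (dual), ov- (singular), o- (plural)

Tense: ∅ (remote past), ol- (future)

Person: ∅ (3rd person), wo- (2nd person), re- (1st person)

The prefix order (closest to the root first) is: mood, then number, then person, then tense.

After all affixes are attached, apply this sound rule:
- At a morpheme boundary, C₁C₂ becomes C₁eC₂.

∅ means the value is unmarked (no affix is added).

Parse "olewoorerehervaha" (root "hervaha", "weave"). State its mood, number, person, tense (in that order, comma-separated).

Segment: ol-wo-o-rer-hervaha.
mood: rer- → subjunctive.
number: o- → plural.
person: wo- → 2nd person.
tense: ol- → future.

subjunctive, plural, 2nd person, future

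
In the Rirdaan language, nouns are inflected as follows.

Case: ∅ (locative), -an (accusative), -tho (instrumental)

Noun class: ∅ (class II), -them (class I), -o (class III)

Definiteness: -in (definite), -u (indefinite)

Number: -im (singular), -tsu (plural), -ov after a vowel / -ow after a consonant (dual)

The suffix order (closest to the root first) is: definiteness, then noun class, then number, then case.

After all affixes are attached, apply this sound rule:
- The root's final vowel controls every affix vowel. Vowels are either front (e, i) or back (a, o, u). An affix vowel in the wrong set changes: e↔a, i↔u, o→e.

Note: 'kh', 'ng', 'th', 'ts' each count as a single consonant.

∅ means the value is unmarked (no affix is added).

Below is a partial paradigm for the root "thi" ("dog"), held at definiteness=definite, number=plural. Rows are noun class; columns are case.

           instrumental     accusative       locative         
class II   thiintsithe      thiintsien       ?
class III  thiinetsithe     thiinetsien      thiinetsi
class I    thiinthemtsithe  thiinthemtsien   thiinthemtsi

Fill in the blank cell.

thiintsi

Attach definiteness definite -in → thiin.
noun class = class II: zero marking, form stays thiin.
Attach number plural -tsu → thiintsu.
case = locative: zero marking, form stays thiintsu.
Apply vowel harmony: thiintsu → thiintsi.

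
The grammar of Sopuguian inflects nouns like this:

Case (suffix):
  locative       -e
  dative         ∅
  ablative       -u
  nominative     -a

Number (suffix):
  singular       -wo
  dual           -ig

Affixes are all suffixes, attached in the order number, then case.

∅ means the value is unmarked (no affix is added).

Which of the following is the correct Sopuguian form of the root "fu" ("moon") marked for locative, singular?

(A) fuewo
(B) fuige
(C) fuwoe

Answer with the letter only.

C

Attach number singular -wo → fuwo.
Attach case locative -e → fuwoe.
So the correct form is fuwoe, option (C).
(B) fuige is wrong: it uses dual instead of singular for number.
(A) fuewo is wrong: it has the affixes in the wrong order.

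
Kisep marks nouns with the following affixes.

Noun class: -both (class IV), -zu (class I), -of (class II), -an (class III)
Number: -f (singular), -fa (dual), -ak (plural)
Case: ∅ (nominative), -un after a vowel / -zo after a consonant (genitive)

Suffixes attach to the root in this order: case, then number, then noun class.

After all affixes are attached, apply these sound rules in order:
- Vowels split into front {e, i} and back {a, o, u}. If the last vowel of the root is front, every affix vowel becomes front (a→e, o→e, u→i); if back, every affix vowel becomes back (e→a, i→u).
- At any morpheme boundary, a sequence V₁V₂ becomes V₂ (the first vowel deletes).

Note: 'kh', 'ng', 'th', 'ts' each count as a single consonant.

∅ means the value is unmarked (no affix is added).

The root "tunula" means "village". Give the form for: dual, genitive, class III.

Attach case genitive -un (after vowel 'a') → tunulaun.
Attach number dual -fa → tunulaunfa.
Attach noun class class III -an → tunulaunfaan.
Vowel harmony: no change.
Apply vowel deletion: tunulaunfaan → tunulunfan.

tunulunfan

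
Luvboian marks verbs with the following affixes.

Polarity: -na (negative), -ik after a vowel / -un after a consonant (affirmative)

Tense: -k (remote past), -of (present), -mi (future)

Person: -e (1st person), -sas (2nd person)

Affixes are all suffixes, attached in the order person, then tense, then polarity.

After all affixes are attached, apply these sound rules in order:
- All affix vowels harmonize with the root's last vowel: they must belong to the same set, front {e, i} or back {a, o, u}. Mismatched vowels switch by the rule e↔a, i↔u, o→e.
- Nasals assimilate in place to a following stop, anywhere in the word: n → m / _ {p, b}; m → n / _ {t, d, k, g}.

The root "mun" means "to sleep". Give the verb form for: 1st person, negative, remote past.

munakna

Attach person 1st person -e → mune.
Attach tense remote past -k → munek.
Attach polarity negative -na → munekna.
Apply vowel harmony: munekna → munakna.
Nasal assimilation: no change.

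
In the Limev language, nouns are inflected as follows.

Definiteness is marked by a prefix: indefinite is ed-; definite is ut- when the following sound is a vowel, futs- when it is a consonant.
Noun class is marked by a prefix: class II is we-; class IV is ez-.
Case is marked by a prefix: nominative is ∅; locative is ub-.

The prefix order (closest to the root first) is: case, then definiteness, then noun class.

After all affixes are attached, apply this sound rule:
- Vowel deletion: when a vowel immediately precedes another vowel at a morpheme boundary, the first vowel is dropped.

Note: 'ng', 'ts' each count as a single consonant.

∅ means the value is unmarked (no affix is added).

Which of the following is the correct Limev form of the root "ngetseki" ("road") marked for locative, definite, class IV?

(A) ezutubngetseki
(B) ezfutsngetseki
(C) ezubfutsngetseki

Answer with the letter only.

Attach case locative ub- → ubngetseki.
Attach definiteness definite ut- (before vowel 'u') → utubngetseki.
Attach noun class class IV ez- → ezutubngetseki.
Vowel deletion: no change.
So the correct form is ezutubngetseki, option (A).
(B) ezfutsngetseki is wrong: it uses nominative instead of locative for case.
(C) ezubfutsngetseki is wrong: it has the affixes in the wrong order.

A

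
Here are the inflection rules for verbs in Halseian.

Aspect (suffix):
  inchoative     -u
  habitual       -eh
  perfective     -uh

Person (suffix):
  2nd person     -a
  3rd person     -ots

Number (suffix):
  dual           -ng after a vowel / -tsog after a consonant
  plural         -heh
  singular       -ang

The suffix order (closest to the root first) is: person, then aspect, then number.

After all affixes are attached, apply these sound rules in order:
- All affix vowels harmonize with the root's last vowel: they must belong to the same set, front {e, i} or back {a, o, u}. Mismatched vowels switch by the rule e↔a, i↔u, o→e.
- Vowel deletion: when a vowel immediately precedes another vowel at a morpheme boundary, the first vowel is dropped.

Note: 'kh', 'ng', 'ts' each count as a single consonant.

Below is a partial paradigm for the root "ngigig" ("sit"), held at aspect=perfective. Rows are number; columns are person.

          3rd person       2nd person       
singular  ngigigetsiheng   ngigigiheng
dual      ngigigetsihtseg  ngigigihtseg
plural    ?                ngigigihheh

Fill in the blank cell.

Attach person 3rd person -ots → ngigigots.
Attach aspect perfective -uh → ngigigotsuh.
Attach number plural -heh → ngigigotsuhheh.
Apply vowel harmony: ngigigotsuhheh → ngigigetsihheh.
Vowel deletion: no change.

ngigigetsihheh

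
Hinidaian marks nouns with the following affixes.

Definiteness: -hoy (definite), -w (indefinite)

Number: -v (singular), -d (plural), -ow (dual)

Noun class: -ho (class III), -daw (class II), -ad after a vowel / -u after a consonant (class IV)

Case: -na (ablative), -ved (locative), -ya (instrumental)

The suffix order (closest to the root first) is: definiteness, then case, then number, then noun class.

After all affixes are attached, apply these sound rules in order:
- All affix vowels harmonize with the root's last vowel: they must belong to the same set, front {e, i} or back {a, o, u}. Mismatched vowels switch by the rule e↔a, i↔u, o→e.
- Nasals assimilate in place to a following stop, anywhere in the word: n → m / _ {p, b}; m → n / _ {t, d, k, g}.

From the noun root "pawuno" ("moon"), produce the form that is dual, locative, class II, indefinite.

pawunowvadowdaw

Attach definiteness indefinite -w → pawunow.
Attach case locative -ved → pawunowved.
Attach number dual -ow → pawunowvedow.
Attach noun class class II -daw → pawunowvedowdaw.
Apply vowel harmony: pawunowvedowdaw → pawunowvadowdaw.
Nasal assimilation: no change.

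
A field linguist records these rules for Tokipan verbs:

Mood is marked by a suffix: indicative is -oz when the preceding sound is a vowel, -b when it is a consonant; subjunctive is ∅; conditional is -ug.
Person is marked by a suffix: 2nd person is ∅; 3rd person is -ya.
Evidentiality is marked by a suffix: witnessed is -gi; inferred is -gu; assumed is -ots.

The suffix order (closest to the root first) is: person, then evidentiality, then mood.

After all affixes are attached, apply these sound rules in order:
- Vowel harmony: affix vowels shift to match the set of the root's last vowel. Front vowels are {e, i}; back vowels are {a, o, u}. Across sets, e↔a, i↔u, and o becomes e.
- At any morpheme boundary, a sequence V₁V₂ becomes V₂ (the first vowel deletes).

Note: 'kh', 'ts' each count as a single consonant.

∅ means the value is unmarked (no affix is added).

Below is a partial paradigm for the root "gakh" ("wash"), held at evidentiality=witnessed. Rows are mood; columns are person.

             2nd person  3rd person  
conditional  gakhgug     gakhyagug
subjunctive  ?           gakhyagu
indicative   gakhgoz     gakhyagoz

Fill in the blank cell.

gakhgu

person = 2nd person: zero marking, form stays gakh.
Attach evidentiality witnessed -gi → gakhgi.
mood = subjunctive: zero marking, form stays gakhgi.
Apply vowel harmony: gakhgi → gakhgu.
Vowel deletion: no change.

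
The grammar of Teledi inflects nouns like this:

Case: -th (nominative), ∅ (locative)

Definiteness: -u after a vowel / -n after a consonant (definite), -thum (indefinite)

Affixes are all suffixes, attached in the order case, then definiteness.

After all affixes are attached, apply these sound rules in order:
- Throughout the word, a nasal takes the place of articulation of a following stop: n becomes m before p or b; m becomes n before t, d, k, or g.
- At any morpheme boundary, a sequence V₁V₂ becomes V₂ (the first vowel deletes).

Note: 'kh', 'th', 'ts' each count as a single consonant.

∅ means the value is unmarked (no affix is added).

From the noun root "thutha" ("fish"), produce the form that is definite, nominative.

Attach case nominative -th → thuthath.
Attach definiteness definite -n (after consonant 'th') → thuthathn.
Nasal assimilation: no change.
Vowel deletion: no change.

thuthathn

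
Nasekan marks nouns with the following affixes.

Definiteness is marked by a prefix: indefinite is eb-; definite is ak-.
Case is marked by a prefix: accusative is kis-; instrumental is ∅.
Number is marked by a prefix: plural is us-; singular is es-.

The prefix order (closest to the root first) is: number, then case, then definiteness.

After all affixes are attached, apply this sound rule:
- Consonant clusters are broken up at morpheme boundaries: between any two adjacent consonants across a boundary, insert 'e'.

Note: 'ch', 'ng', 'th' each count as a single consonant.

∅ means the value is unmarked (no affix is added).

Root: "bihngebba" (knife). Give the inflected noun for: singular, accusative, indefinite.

ebekisesebihngebba

Attach number singular es- → esbihngebba.
Attach case accusative kis- → kisesbihngebba.
Attach definiteness indefinite eb- → ebkisesbihngebba.
Apply epenthesis: ebkisesbihngebba → ebekisesebihngebba.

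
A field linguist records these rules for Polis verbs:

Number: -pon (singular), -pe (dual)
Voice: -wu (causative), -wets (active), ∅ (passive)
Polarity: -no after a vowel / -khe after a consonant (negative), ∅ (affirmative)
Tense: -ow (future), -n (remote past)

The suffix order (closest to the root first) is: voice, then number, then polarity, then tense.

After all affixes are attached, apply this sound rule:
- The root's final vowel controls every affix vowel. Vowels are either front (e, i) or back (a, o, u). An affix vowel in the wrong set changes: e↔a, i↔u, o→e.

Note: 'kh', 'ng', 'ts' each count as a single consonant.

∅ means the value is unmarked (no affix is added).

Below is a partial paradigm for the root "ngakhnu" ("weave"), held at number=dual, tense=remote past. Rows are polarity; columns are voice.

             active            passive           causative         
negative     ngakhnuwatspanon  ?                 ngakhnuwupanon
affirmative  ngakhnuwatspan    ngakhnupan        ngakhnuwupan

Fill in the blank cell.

voice = passive: zero marking, form stays ngakhnu.
Attach number dual -pe → ngakhnupe.
Attach polarity negative -no (after vowel 'e') → ngakhnupeno.
Attach tense remote past -n → ngakhnupenon.
Apply vowel harmony: ngakhnupenon → ngakhnupanon.

ngakhnupanon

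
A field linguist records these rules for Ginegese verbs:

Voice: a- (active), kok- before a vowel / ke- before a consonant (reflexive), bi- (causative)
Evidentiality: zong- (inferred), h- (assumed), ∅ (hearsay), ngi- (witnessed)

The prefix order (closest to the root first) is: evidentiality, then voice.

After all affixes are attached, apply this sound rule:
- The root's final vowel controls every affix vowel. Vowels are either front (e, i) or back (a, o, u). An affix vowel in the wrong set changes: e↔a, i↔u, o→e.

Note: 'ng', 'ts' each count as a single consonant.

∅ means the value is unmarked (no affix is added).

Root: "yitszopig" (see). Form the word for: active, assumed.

Attach evidentiality assumed h- → hyitszopig.
Attach voice active a- → ahyitszopig.
Apply vowel harmony: ahyitszopig → ehyitszopig.

ehyitszopig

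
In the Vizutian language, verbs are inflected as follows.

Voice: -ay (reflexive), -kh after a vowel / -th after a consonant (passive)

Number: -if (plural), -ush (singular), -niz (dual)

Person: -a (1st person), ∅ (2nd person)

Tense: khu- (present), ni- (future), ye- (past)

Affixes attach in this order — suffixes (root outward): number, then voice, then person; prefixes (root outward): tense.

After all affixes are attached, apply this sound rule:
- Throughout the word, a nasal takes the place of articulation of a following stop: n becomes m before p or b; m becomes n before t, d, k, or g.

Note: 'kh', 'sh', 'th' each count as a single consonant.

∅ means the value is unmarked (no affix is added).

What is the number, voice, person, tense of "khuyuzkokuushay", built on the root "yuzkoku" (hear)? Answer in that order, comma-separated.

singular, reflexive, 2nd person, present

Segment: khu-yuzkoku-ush-ay.
number: -ush → singular.
voice: -ay → reflexive.
person: ∅ → 2nd person.
tense: khu- → present.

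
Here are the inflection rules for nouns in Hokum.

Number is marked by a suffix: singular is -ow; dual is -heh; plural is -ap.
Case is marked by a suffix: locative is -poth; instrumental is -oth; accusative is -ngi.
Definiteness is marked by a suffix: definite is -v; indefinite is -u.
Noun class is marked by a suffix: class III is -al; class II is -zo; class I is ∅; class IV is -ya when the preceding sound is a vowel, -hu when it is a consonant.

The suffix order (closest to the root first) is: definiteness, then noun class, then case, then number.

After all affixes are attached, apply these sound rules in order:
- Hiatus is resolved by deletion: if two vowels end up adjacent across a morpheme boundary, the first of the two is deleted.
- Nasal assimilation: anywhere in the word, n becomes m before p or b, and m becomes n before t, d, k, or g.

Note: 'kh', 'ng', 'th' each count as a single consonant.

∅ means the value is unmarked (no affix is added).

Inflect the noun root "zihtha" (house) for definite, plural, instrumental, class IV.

Attach definiteness definite -v → zihthav.
Attach noun class class IV -hu (after consonant 'v') → zihthavhu.
Attach case instrumental -oth → zihthavhuoth.
Attach number plural -ap → zihthavhuothap.
Apply vowel deletion: zihthavhuothap → zihthavhothap.
Nasal assimilation: no change.

zihthavhothap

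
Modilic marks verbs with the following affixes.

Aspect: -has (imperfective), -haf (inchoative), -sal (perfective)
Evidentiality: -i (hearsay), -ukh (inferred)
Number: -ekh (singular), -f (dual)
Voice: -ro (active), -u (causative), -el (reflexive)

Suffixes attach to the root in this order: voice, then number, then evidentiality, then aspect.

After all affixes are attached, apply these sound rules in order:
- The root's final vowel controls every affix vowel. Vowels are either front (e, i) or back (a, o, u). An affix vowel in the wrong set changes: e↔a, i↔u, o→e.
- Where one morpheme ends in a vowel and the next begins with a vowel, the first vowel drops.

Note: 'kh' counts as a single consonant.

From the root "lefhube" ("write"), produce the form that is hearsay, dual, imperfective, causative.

Attach voice causative -u → lefhubeu.
Attach number dual -f → lefhubeuf.
Attach evidentiality hearsay -i → lefhubeufi.
Attach aspect imperfective -has → lefhubeufihas.
Apply vowel harmony: lefhubeufihas → lefhubeifihes.
Apply vowel deletion: lefhubeifihes → lefhubifihes.

lefhubifihes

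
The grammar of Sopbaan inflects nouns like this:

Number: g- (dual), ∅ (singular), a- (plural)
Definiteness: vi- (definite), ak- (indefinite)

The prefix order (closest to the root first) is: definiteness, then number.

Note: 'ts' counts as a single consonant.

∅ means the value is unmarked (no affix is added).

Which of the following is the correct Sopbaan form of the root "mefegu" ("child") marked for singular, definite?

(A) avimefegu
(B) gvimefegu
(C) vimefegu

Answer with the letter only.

C

Attach definiteness definite vi- → vimefegu.
number = singular: zero marking, form stays vimefegu.
So the correct form is vimefegu, option (C).
(A) avimefegu is wrong: it uses plural instead of singular for number.
(B) gvimefegu is wrong: it uses dual instead of singular for number.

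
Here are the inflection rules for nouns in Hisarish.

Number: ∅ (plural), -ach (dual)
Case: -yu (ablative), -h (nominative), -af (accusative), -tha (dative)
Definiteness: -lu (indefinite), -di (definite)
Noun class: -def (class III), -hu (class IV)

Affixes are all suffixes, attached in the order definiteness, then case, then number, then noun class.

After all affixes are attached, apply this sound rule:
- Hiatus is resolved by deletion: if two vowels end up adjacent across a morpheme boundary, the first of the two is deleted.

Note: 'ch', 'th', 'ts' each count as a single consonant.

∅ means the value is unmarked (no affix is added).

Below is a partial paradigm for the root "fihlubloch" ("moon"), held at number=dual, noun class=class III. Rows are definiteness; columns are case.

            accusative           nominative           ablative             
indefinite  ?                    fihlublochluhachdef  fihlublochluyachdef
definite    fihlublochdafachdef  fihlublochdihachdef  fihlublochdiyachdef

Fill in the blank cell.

Attach definiteness indefinite -lu → fihlublochlu.
Attach case accusative -af → fihlublochluaf.
Attach number dual -ach → fihlublochluafach.
Attach noun class class III -def → fihlublochluafachdef.
Apply vowel deletion: fihlublochluafachdef → fihlublochlafachdef.

fihlublochlafachdef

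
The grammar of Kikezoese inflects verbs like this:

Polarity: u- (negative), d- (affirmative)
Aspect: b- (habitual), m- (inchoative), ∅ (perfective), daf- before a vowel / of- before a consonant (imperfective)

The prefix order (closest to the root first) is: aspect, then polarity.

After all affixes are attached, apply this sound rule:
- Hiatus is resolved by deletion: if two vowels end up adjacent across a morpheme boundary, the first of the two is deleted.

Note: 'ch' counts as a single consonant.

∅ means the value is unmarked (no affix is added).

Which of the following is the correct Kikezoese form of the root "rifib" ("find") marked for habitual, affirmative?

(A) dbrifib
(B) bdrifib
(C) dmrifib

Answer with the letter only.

A

Attach aspect habitual b- → brifib.
Attach polarity affirmative d- → dbrifib.
Vowel deletion: no change.
So the correct form is dbrifib, option (A).
(C) dmrifib is wrong: it uses inchoative instead of habitual for aspect.
(B) bdrifib is wrong: it has the affixes in the wrong order.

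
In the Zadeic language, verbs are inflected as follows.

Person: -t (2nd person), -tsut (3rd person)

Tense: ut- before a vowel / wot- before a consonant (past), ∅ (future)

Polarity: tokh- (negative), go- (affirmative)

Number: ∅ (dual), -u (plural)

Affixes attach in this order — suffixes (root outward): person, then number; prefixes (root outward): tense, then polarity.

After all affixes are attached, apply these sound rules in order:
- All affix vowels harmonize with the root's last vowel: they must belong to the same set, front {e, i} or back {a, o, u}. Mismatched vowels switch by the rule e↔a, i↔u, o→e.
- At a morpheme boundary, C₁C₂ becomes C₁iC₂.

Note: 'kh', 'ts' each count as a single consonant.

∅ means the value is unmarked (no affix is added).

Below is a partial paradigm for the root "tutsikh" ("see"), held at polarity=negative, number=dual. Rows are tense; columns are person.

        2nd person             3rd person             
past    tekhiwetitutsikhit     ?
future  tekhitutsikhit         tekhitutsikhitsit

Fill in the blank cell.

tekhiwetitutsikhitsit

Attach person 3rd person -tsut → tutsikhtsut.
Attach tense past wot- (before consonant 't') → wottutsikhtsut.
Attach polarity negative tokh- → tokhwottutsikhtsut.
number = dual: zero marking, form stays tokhwottutsikhtsut.
Apply vowel harmony: tokhwottutsikhtsut → tekhwettutsikhtsit.
Apply epenthesis: tekhwettutsikhtsit → tekhiwetitutsikhitsit.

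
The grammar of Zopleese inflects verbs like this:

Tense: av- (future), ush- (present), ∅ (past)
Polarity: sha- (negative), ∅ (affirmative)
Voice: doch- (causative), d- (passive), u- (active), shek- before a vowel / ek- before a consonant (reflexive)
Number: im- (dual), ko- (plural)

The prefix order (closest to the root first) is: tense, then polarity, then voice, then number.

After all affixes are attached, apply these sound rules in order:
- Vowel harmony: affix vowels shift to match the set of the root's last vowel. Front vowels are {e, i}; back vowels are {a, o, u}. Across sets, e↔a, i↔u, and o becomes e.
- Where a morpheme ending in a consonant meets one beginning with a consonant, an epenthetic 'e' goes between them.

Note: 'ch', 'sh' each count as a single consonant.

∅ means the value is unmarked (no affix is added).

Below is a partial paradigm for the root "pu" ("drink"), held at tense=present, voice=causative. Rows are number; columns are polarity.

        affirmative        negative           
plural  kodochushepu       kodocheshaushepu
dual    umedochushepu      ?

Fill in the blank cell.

umedocheshaushepu

Attach tense present ush- → ushpu.
Attach polarity negative sha- → shaushpu.
Attach voice causative doch- → dochshaushpu.
Attach number dual im- → imdochshaushpu.
Apply vowel harmony: imdochshaushpu → umdochshaushpu.
Apply epenthesis: umdochshaushpu → umedocheshaushepu.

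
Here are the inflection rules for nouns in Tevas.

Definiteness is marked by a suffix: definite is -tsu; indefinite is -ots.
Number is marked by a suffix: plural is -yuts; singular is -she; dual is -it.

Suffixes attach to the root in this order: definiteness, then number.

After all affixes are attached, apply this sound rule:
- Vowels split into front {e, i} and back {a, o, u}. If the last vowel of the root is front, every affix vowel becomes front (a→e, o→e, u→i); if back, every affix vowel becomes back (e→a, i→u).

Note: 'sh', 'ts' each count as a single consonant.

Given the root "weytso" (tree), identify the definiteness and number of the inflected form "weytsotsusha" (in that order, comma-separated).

definite, singular

Segment: weytso-tsu-she.
definiteness: -tsu → definite.
number: -she → singular.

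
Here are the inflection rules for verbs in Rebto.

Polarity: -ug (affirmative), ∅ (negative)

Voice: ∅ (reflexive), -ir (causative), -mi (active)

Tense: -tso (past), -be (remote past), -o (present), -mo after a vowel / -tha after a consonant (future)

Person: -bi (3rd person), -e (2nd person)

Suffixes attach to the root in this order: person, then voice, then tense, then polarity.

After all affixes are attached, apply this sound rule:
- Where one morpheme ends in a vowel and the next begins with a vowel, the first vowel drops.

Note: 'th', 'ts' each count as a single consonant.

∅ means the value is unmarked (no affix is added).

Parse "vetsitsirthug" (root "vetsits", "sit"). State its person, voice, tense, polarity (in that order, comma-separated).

2nd person, causative, future, affirmative

Segment: vetsits-e-ir-tha-ug.
person: -e → 2nd person.
voice: -ir → causative.
tense: -mo/tha → future.
polarity: -ug → affirmative.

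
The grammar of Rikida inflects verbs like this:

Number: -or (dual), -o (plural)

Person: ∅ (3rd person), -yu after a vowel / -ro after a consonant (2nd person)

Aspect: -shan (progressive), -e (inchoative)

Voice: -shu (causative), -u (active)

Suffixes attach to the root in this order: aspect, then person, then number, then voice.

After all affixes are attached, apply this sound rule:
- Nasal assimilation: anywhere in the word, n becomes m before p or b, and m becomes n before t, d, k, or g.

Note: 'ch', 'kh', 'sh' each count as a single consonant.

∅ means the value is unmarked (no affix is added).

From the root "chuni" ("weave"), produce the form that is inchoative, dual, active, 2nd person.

chunieyuoru

Attach aspect inchoative -e → chunie.
Attach person 2nd person -yu (after vowel 'e') → chunieyu.
Attach number dual -or → chunieyuor.
Attach voice active -u → chunieyuoru.
Nasal assimilation: no change.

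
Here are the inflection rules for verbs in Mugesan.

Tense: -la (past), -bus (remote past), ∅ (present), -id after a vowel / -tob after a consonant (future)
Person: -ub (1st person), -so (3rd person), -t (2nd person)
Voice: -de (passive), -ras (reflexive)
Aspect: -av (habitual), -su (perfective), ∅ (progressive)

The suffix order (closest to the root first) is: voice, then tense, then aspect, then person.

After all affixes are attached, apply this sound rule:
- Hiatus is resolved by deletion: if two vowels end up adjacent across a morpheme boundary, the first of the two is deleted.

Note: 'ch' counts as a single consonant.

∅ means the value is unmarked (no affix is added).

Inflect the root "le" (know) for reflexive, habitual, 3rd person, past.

leraslavso

Attach voice reflexive -ras → leras.
Attach tense past -la → lerasla.
Attach aspect habitual -av → leraslaav.
Attach person 3rd person -so → leraslaavso.
Apply vowel deletion: leraslaavso → leraslavso.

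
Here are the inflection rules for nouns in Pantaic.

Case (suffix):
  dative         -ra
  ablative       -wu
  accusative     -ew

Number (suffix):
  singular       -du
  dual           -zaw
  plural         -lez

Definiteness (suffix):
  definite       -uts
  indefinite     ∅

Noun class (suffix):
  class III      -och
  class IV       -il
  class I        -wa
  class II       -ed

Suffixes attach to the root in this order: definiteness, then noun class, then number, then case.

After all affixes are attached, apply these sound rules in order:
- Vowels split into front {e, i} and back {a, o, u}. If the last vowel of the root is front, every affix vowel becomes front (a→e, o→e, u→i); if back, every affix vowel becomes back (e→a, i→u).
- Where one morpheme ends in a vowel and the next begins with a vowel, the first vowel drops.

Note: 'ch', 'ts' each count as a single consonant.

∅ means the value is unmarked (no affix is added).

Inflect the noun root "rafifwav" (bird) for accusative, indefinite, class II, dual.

rafifwavadzawaw

definiteness = indefinite: zero marking, form stays rafifwav.
Attach noun class class II -ed → rafifwaved.
Attach number dual -zaw → rafifwavedzaw.
Attach case accusative -ew → rafifwavedzawew.
Apply vowel harmony: rafifwavedzawew → rafifwavadzawaw.
Vowel deletion: no change.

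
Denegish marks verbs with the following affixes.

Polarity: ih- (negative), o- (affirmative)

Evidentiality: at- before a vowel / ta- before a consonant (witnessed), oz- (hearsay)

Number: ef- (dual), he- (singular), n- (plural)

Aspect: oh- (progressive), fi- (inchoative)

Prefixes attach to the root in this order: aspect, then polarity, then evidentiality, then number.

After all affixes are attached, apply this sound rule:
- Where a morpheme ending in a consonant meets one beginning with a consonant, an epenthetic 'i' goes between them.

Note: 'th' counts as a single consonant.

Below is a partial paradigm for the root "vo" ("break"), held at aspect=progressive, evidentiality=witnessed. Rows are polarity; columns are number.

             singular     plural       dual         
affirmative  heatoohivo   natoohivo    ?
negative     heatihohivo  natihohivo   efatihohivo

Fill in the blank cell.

efatoohivo

Attach aspect progressive oh- → ohvo.
Attach polarity affirmative o- → oohvo.
Attach evidentiality witnessed at- (before vowel 'o') → atoohvo.
Attach number dual ef- → efatoohvo.
Apply epenthesis: efatoohvo → efatoohivo.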